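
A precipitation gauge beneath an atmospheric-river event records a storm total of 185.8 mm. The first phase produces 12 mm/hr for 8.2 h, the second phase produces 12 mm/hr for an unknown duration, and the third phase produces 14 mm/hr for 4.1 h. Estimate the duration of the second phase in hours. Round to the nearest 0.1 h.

Known phases: 12 × 8.2 + 14 × 4.1 = 98.4 + 57.4 = 155.8 mm.
Remaining depth = 185.8 − 155.8 = 30 mm.
Duration = 30 / 12 = 2.5 h.

duration ≈ 2.5 h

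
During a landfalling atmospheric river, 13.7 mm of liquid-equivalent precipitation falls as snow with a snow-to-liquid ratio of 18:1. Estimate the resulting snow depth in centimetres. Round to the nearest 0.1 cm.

Snow depth = liquid × ratio = 13.7 mm × 18 = 246.6 mm = 24.7 cm.

snow depth ≈ 24.7 cm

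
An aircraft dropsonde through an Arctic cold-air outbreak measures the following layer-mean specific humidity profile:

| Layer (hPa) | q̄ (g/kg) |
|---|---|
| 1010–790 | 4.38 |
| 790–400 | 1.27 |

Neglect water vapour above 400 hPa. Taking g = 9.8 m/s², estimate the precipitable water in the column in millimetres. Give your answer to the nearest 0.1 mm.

Precipitable water is the column-integrated vapour mass per unit area: PW = (1/g) Σ q̄ Δp, with q in kg/kg and Δp in Pa (1 kg/m² of water = 1 mm).
Layer 1010–790 hPa: Δp = 220 hPa = 22000 Pa, q̄ = 0.00438 kg/kg → 0.00438 × 22000 / 9.8 = 9.83 mm
Layer 790–400 hPa: Δp = 390 hPa = 39000 Pa, q̄ = 0.00127 kg/kg → 0.00127 × 39000 / 9.8 = 5.05 mm
PW = 9.83 + 5.05 = 14.88 ≈ 14.9 mm.

PW ≈ 14.9 mm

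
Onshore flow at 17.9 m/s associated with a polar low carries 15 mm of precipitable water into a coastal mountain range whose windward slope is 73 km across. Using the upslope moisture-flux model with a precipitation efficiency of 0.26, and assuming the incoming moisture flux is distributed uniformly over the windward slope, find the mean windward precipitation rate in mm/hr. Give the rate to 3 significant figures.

Incoming column moisture flux per unit ridge length: F = V × PW = 17.9 × 15 = 268.5 mm·m/s.
Spread over the 73 km slope with efficiency ε = 0.26: R = ε·F/W = 0.26 × 268.5 / 73000 m = 9.563e-04 mm/s.
R = 9.563e-04 × 3600 = 3.44 mm/hr.

R ≈ 3.44 mm/hr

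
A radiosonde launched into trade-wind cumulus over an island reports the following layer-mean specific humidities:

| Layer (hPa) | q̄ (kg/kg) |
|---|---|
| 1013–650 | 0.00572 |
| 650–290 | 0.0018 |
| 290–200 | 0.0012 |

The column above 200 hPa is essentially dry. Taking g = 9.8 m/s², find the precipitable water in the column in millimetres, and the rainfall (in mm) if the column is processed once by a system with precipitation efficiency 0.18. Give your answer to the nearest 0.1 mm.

Precipitable water is the column-integrated vapour mass per unit area: PW = (1/g) Σ q̄ Δp, with q in kg/kg and Δp in Pa (1 kg/m² of water = 1 mm).
Layer 1013–650 hPa: Δp = 363 hPa = 36300 Pa, q̄ = 0.00572 kg/kg → 0.00572 × 36300 / 9.8 = 21.19 mm
Layer 650–290 hPa: Δp = 360 hPa = 36000 Pa, q̄ = 0.0018 kg/kg → 0.0018 × 36000 / 9.8 = 6.61 mm
Layer 290–200 hPa: Δp = 90 hPa = 9000 Pa, q̄ = 0.0012 kg/kg → 0.0012 × 9000 / 9.8 = 1.10 mm
PW = 21.19 + 6.61 + 1.10 = 28.90 ≈ 28.9 mm.
Rainfall = ε × PW = 0.18 × 28.9 = 5.2 mm.

PW ≈ 28.9 mm; rainfall ≈ 5.2 mm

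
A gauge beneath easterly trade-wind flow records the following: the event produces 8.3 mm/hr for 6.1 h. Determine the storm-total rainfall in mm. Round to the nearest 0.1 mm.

total ≈ 50.6 mm

Total = Σ Rᵢ Δtᵢ = 8.3 × 6.1
      = 50.63 = 50.6 mm.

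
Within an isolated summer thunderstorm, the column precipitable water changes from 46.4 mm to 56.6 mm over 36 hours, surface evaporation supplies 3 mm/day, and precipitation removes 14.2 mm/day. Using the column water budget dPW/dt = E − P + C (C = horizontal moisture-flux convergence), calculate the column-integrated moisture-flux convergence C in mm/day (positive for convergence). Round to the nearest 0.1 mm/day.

dPW/dt = (56.6 − 46.4) mm / (36/24 day) = +6.800 mm/day.
C = dPW/dt − E + P = (+6.800) − 3 + 14.2 = 18.0 mm/day.

C ≈ 18.0 mm/day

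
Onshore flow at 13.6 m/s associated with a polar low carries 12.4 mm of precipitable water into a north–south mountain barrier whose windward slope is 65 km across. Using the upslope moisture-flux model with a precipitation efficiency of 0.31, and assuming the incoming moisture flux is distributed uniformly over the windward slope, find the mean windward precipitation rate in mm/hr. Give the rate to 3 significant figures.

R ≈ 2.90 mm/hr

Incoming column moisture flux per unit ridge length: F = V × PW = 13.6 × 12.4 = 168.64 mm·m/s.
Spread over the 65 km slope with efficiency ε = 0.31: R = ε·F/W = 0.31 × 168.64 / 65000 m = 8.043e-04 mm/s.
R = 8.043e-04 × 3600 = 2.90 mm/hr.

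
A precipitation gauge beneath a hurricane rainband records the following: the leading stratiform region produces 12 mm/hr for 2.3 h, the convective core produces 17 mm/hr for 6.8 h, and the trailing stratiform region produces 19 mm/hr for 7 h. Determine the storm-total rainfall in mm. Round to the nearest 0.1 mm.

Total = Σ Rᵢ Δtᵢ = 12 × 2.3 + 17 × 6.8 + 19 × 7
      = 27.6 + 115.6 + 133 = 276.2 mm.

total ≈ 276.2 mm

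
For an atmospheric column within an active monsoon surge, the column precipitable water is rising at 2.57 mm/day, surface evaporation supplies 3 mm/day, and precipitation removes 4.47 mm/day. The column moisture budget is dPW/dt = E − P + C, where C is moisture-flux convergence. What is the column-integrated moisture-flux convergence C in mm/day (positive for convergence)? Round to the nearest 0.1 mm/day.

dPW/dt = +2.57 mm/day.
C = dPW/dt − E + P = (+2.57) − 3 + 4.47 = 4.0 mm/day.

C ≈ 4.0 mm/day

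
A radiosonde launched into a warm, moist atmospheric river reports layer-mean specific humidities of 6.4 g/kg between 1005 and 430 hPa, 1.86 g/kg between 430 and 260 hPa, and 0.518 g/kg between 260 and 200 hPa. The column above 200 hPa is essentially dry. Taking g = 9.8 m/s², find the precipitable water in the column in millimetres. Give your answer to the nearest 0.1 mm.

Precipitable water is the column-integrated vapour mass per unit area: PW = (1/g) Σ q̄ Δp, with q in kg/kg and Δp in Pa (1 kg/m² of water = 1 mm).
Layer 1005–430 hPa: Δp = 575 hPa = 57500 Pa, q̄ = 0.0064 kg/kg → 0.0064 × 57500 / 9.8 = 37.55 mm
Layer 430–260 hPa: Δp = 170 hPa = 17000 Pa, q̄ = 0.00186 kg/kg → 0.00186 × 17000 / 9.8 = 3.23 mm
Layer 260–200 hPa: Δp = 60 hPa = 6000 Pa, q̄ = 0.000518 kg/kg → 0.000518 × 6000 / 9.8 = 0.32 mm
PW = 37.55 + 3.23 + 0.32 = 41.10 ≈ 41.1 mm.

PW ≈ 41.1 mm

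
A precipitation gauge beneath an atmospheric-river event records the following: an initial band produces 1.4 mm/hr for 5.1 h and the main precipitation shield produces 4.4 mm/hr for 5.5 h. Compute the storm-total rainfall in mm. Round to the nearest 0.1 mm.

Total = Σ Rᵢ Δtᵢ = 1.4 × 5.1 + 4.4 × 5.5
      = 7.14 + 24.2 = 31.3 mm.

total ≈ 31.3 mm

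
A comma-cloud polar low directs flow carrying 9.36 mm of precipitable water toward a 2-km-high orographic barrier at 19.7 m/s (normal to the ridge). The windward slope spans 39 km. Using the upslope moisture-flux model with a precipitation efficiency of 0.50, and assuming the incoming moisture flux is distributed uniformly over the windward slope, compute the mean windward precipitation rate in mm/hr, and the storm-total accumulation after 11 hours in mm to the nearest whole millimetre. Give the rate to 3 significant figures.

Incoming column moisture flux per unit ridge length: F = V × PW = 19.7 × 9.36 = 184.392 mm·m/s.
Spread over the 39 km slope with efficiency ε = 0.50: R = ε·F/W = 0.50 × 184.392 / 39000 m = 2.364e-03 mm/s.
R = 2.364e-03 × 3600 = 8.51 mm/hr.
Over 11 h: total = 8.51 × 11 = 93.61 ≈ 94 mm.

R ≈ 8.51 mm/hr; total ≈ 94 mm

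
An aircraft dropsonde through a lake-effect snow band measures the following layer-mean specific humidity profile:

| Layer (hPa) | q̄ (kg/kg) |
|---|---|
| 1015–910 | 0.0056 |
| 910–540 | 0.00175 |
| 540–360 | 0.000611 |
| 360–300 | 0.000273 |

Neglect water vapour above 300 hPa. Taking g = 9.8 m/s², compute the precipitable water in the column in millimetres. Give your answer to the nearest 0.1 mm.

Precipitable water is the column-integrated vapour mass per unit area: PW = (1/g) Σ q̄ Δp, with q in kg/kg and Δp in Pa (1 kg/m² of water = 1 mm).
Layer 1015–910 hPa: Δp = 105 hPa = 10500 Pa, q̄ = 0.0056 kg/kg → 0.0056 × 10500 / 9.8 = 6.00 mm
Layer 910–540 hPa: Δp = 370 hPa = 37000 Pa, q̄ = 0.00175 kg/kg → 0.00175 × 37000 / 9.8 = 6.61 mm
Layer 540–360 hPa: Δp = 180 hPa = 18000 Pa, q̄ = 0.000611 kg/kg → 0.000611 × 18000 / 9.8 = 1.12 mm
Layer 360–300 hPa: Δp = 60 hPa = 6000 Pa, q̄ = 0.000273 kg/kg → 0.000273 × 6000 / 9.8 = 0.17 mm
PW = 6.00 + 6.61 + 1.12 + 0.17 = 13.90 ≈ 13.9 mm.

PW ≈ 13.9 mm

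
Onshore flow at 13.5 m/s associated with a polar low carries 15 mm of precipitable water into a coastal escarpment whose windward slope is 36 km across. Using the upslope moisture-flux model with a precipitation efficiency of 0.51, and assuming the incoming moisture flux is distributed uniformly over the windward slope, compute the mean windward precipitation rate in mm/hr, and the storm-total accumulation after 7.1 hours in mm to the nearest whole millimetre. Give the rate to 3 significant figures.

R ≈ 10.3 mm/hr; total ≈ 73 mm

Incoming column moisture flux per unit ridge length: F = V × PW = 13.5 × 15 = 202.5 mm·m/s.
Spread over the 36 km slope with efficiency ε = 0.51: R = ε·F/W = 0.51 × 202.5 / 36000 m = 2.869e-03 mm/s.
R = 2.869e-03 × 3600 = 10.3 mm/hr.
Over 7.1 h: total = 10.3 × 7.1 = 73.13 ≈ 73 mm.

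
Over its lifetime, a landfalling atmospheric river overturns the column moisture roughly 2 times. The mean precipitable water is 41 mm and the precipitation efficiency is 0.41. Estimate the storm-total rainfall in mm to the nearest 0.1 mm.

rainfall ≈ 33.6 mm

Each cycle deposits ε × PW = 0.41 × 41 = 16.81 mm.
Over 2 cycles: 2 × 16.81 = 33.6 mm.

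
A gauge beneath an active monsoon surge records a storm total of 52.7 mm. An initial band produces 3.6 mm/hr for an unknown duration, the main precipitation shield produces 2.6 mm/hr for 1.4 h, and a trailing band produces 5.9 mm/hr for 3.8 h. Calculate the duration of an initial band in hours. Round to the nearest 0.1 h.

duration ≈ 7.4 h

Known phases: 2.6 × 1.4 + 5.9 × 3.8 = 3.64 + 22.42 = 26.06 mm.
Remaining depth = 52.7 − 26.06 = 26.64 mm.
Duration = 26.64 / 3.6 = 7.4 h.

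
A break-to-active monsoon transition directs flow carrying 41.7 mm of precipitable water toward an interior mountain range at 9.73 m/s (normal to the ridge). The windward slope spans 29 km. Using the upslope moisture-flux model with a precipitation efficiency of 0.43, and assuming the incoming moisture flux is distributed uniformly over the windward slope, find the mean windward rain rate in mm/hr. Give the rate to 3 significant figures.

R ≈ 21.7 mm/hr

Incoming column moisture flux per unit ridge length: F = V × PW = 9.73 × 41.7 = 405.741 mm·m/s.
Spread over the 29 km slope with efficiency ε = 0.43: R = ε·F/W = 0.43 × 405.741 / 29000 m = 6.016e-03 mm/s.
R = 6.016e-03 × 3600 = 21.7 mm/hr.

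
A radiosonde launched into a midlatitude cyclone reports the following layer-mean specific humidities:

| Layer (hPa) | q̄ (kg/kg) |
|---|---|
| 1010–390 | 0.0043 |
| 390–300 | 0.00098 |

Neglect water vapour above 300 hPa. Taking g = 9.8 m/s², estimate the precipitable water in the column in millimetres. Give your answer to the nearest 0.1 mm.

PW ≈ 28.1 mm

Precipitable water is the column-integrated vapour mass per unit area: PW = (1/g) Σ q̄ Δp, with q in kg/kg and Δp in Pa (1 kg/m² of water = 1 mm).
Layer 1010–390 hPa: Δp = 620 hPa = 62000 Pa, q̄ = 0.0043 kg/kg → 0.0043 × 62000 / 9.8 = 27.20 mm
Layer 390–300 hPa: Δp = 90 hPa = 9000 Pa, q̄ = 0.00098 kg/kg → 0.00098 × 9000 / 9.8 = 0.90 mm
PW = 27.20 + 0.90 = 28.10 ≈ 28.1 mm.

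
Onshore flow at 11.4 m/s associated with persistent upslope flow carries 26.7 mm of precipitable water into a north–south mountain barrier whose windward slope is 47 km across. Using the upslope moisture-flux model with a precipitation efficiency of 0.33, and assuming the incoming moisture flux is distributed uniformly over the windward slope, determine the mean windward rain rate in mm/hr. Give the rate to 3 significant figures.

R ≈ 7.69 mm/hr

Incoming column moisture flux per unit ridge length: F = V × PW = 11.4 × 26.7 = 304.38 mm·m/s.
Spread over the 47 km slope with efficiency ε = 0.33: R = ε·F/W = 0.33 × 304.38 / 47000 m = 2.137e-03 mm/s.
R = 2.137e-03 × 3600 = 7.69 mm/hr.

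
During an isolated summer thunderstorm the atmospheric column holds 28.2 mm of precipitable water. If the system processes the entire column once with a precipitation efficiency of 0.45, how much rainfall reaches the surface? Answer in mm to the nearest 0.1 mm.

rainfall ≈ 12.7 mm

Rainfall = ε × PW = 0.45 × 28.2 = 12.7 mm.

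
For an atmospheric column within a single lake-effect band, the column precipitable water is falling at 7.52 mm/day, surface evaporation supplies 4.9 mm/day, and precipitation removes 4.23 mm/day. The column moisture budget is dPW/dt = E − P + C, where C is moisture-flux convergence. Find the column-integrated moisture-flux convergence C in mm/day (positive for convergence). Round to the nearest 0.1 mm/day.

dPW/dt = -7.52 mm/day.
C = dPW/dt − E + P = (-7.52) − 4.9 + 4.23 = -8.2 mm/day.

C ≈ -8.2 mm/day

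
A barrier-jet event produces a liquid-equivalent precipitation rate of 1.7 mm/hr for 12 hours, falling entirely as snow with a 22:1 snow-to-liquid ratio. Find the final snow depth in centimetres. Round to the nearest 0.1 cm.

snow depth ≈ 44.9 cm

Liquid-equivalent depth = 1.7 × 12 = 20.4 mm.
Snow depth = 20.4 mm × 22 = 448.8 mm = 44.9 cm.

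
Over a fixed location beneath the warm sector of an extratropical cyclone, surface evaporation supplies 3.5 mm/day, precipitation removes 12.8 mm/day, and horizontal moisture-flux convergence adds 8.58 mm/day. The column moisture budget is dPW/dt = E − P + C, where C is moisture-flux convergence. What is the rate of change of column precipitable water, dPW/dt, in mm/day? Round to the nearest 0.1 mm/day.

dPW/dt ≈ -0.7 mm/day

dPW/dt = E − P + C = 3.5 − 12.8 + (8.58) = -0.7 mm/day.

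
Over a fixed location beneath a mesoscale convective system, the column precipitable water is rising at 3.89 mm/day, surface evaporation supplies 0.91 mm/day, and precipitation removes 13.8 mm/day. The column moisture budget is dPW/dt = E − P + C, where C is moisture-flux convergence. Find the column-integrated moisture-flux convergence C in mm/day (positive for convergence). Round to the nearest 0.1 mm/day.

dPW/dt = +3.89 mm/day.
C = dPW/dt − E + P = (+3.89) − 0.91 + 13.8 = 16.8 mm/day.

C ≈ 16.8 mm/day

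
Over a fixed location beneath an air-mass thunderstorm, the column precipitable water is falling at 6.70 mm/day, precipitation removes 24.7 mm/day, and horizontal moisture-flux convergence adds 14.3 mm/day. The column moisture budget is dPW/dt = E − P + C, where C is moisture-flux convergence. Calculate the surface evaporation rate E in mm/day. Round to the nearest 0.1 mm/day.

dPW/dt = -6.70 mm/day.
E = dPW/dt + P − C = (-6.70) + 24.7 − (14.3) = 3.7 mm/day.

E ≈ 3.7 mm/day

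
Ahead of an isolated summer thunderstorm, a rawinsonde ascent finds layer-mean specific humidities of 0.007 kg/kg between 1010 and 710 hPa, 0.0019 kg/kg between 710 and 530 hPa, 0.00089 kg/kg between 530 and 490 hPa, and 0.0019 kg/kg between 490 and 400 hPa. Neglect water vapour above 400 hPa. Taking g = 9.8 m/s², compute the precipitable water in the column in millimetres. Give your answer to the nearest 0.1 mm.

PW ≈ 27.0 mm

Precipitable water is the column-integrated vapour mass per unit area: PW = (1/g) Σ q̄ Δp, with q in kg/kg and Δp in Pa (1 kg/m² of water = 1 mm).
Layer 1010–710 hPa: Δp = 300 hPa = 30000 Pa, q̄ = 0.007 kg/kg → 0.007 × 30000 / 9.8 = 21.43 mm
Layer 710–530 hPa: Δp = 180 hPa = 18000 Pa, q̄ = 0.0019 kg/kg → 0.0019 × 18000 / 9.8 = 3.49 mm
Layer 530–490 hPa: Δp = 40 hPa = 4000 Pa, q̄ = 0.00089 kg/kg → 0.00089 × 4000 / 9.8 = 0.36 mm
Layer 490–400 hPa: Δp = 90 hPa = 9000 Pa, q̄ = 0.0019 kg/kg → 0.0019 × 9000 / 9.8 = 1.74 mm
PW = 21.43 + 3.49 + 0.36 + 1.74 = 27.02 ≈ 27.0 mm.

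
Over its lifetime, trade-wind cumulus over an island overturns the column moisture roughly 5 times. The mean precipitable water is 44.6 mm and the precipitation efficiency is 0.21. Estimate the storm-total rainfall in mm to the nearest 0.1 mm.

Each cycle deposits ε × PW = 0.21 × 44.6 = 9.366 mm.
Over 5 cycles: 5 × 9.366 = 46.8 mm.

rainfall ≈ 46.8 mm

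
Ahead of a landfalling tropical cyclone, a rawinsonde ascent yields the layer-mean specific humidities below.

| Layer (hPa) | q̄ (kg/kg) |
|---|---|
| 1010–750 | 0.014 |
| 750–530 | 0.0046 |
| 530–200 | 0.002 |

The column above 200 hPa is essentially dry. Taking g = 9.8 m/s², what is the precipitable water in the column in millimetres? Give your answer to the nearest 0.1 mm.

Precipitable water is the column-integrated vapour mass per unit area: PW = (1/g) Σ q̄ Δp, with q in kg/kg and Δp in Pa (1 kg/m² of water = 1 mm).
Layer 1010–750 hPa: Δp = 260 hPa = 26000 Pa, q̄ = 0.014 kg/kg → 0.014 × 26000 / 9.8 = 37.14 mm
Layer 750–530 hPa: Δp = 220 hPa = 22000 Pa, q̄ = 0.0046 kg/kg → 0.0046 × 22000 / 9.8 = 10.33 mm
Layer 530–200 hPa: Δp = 330 hPa = 33000 Pa, q̄ = 0.002 kg/kg → 0.002 × 33000 / 9.8 = 6.73 mm
PW = 37.14 + 10.33 + 6.73 = 54.20 ≈ 54.2 mm.

PW ≈ 54.2 mm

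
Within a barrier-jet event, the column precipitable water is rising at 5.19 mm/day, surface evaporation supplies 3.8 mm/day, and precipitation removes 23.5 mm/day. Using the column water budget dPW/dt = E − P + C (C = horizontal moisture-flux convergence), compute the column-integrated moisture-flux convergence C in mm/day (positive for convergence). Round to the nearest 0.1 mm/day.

dPW/dt = +5.19 mm/day.
C = dPW/dt − E + P = (+5.19) − 3.8 + 23.5 = 24.9 mm/day.

C ≈ 24.9 mm/day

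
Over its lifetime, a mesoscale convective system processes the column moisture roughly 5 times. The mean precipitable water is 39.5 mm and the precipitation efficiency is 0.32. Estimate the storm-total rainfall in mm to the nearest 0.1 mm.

rainfall ≈ 63.2 mm

Each cycle deposits ε × PW = 0.32 × 39.5 = 12.64 mm.
Over 5 cycles: 5 × 12.64 = 63.2 mm.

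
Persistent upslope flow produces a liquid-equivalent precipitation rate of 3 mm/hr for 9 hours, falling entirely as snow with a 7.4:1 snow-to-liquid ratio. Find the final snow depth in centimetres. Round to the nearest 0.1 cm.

Liquid-equivalent depth = 3 × 9 = 27 mm.
Snow depth = 27 mm × 7.4 = 199.8 mm = 20.0 cm.

snow depth ≈ 20.0 cm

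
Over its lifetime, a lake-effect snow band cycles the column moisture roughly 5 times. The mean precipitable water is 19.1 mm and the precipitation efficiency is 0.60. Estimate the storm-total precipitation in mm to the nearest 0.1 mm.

Each cycle deposits ε × PW = 0.60 × 19.1 = 11.46 mm.
Over 5 cycles: 5 × 11.46 = 57.3 mm.

precipitation ≈ 57.3 mm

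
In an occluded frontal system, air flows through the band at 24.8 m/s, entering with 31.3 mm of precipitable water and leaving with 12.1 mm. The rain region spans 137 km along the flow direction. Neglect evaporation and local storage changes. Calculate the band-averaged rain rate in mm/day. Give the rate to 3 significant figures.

R ≈ 300 mm/day

Column moisture flux per unit crosswind length is F = V × PW.
Inflow: F_in = 24.8 × 31.3 = 776.24 mm·m/s
Outflow: F_out = 24.8 × 12.1 = 300.08 mm·m/s
Steady-state rate R = (F_in − F_out)/L = (776.24 − 300.08) / 137000 m = 3.476e-03 mm/s.
R = 3.476e-03 × 3600 × 24 = 300 mm/day.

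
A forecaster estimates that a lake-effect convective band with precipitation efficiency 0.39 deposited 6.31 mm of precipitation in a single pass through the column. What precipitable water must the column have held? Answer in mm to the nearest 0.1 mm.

PW ≈ 16.2 mm

PW = precipitation / ε = 6.31 / 0.39 = 16.2 mm.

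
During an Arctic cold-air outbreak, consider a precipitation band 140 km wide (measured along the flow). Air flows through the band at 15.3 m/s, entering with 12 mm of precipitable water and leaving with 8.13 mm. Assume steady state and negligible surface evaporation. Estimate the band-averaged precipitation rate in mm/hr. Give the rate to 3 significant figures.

Column moisture flux per unit crosswind length is F = V × PW.
Inflow: F_in = 15.3 × 12 = 183.6 mm·m/s
Outflow: F_out = 15.3 × 8.13 = 124.389 mm·m/s
Steady-state rate R = (F_in − F_out)/L = (183.6 − 124.389) / 140000 m = 4.229e-04 mm/s.
R = 4.229e-04 × 3600 = 1.52 mm/hr.

R ≈ 1.52 mm/hr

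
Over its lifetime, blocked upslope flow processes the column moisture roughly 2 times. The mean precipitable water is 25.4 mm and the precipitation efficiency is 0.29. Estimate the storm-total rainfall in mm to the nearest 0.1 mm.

rainfall ≈ 14.7 mm

Each cycle deposits ε × PW = 0.29 × 25.4 = 7.366 mm.
Over 2 cycles: 2 × 7.366 = 14.7 mm.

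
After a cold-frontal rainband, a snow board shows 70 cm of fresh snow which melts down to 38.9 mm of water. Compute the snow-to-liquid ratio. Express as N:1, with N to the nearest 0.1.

Ratio = snow depth / SWE = 700 mm / 38.9 mm = 18.0, i.e. 18.0:1.

ratio ≈ 18.0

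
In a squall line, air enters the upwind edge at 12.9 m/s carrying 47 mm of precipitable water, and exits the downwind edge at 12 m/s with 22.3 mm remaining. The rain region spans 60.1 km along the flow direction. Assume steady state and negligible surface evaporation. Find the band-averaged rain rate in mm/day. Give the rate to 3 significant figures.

Column moisture flux per unit crosswind length is F = V × PW.
Inflow: F_in = 12.9 × 47 = 606.3 mm·m/s
Outflow: F_out = 12 × 22.3 = 267.6 mm·m/s
Steady-state rate R = (F_in − F_out)/L = (606.3 − 267.6) / 60100 m = 5.636e-03 mm/s.
R = 5.636e-03 × 3600 × 24 = 487 mm/day.

R ≈ 487 mm/day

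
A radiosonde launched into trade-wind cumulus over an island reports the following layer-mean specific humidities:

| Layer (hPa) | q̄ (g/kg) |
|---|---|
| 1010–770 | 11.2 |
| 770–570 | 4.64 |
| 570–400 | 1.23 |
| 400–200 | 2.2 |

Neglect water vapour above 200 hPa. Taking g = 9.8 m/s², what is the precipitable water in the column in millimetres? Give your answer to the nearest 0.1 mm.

PW ≈ 43.5 mm

Precipitable water is the column-integrated vapour mass per unit area: PW = (1/g) Σ q̄ Δp, with q in kg/kg and Δp in Pa (1 kg/m² of water = 1 mm).
Layer 1010–770 hPa: Δp = 240 hPa = 24000 Pa, q̄ = 0.0112 kg/kg → 0.0112 × 24000 / 9.8 = 27.43 mm
Layer 770–570 hPa: Δp = 200 hPa = 20000 Pa, q̄ = 0.00464 kg/kg → 0.00464 × 20000 / 9.8 = 9.47 mm
Layer 570–400 hPa: Δp = 170 hPa = 17000 Pa, q̄ = 0.00123 kg/kg → 0.00123 × 17000 / 9.8 = 2.13 mm
Layer 400–200 hPa: Δp = 200 hPa = 20000 Pa, q̄ = 0.0022 kg/kg → 0.0022 × 20000 / 9.8 = 4.49 mm
PW = 27.43 + 9.47 + 2.13 + 4.49 = 43.52 ≈ 43.5 mm.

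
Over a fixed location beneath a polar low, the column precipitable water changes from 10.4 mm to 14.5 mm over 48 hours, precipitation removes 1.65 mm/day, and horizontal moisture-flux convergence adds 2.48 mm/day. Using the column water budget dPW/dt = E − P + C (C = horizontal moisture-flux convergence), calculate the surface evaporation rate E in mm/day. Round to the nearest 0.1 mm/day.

E ≈ 1.2 mm/day

dPW/dt = (14.5 − 10.4) mm / (48/24 day) = +2.050 mm/day.
E = dPW/dt + P − C = (+2.050) + 1.65 − (2.48) = 1.2 mm/day.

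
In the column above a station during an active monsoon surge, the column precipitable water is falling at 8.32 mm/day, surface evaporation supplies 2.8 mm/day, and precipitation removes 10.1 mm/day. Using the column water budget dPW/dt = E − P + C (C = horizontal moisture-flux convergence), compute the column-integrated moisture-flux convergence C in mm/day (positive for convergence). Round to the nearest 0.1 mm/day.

dPW/dt = -8.32 mm/day.
C = dPW/dt − E + P = (-8.32) − 2.8 + 10.1 = -1.0 mm/day.

C ≈ -1.0 mm/day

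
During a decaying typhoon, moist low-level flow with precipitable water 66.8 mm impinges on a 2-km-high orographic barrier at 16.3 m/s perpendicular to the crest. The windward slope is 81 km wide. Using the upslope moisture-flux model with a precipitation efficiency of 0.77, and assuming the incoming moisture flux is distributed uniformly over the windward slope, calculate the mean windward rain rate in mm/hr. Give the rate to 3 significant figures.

R ≈ 37.3 mm/hr

Incoming column moisture flux per unit ridge length: F = V × PW = 16.3 × 66.8 = 1088.84 mm·m/s.
Spread over the 81 km slope with efficiency ε = 0.77: R = ε·F/W = 0.77 × 1088.84 / 81000 m = 1.035e-02 mm/s.
R = 1.035e-02 × 3600 = 37.3 mm/hr.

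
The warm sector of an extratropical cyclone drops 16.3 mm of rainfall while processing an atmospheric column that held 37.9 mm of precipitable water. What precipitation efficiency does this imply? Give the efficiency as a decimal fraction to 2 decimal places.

ε ≈ 0.43

ε = rainfall / PW = 16.3 / 37.9 = 0.43.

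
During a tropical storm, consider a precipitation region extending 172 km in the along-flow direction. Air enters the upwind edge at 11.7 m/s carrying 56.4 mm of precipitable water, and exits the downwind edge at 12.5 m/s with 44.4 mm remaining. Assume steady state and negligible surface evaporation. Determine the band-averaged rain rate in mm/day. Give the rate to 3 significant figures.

Column moisture flux per unit crosswind length is F = V × PW.
Inflow: F_in = 11.7 × 56.4 = 659.88 mm·m/s
Outflow: F_out = 12.5 × 44.4 = 555 mm·m/s
Steady-state rate R = (F_in − F_out)/L = (659.88 − 555) / 172000 m = 6.098e-04 mm/s.
R = 6.098e-04 × 3600 × 24 = 52.7 mm/day.

R ≈ 52.7 mm/day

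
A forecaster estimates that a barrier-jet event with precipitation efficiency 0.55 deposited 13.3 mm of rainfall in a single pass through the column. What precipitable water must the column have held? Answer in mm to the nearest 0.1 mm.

PW = rainfall / ε = 13.3 / 0.55 = 24.2 mm.

PW ≈ 24.2 mm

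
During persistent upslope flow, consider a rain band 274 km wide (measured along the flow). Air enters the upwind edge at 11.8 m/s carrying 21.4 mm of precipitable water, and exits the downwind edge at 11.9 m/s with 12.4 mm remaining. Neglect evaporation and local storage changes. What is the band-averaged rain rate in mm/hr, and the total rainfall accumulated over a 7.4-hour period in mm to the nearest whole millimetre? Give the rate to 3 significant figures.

R ≈ 1.38 mm/hr; total ≈ 10 mm

Column moisture flux per unit crosswind length is F = V × PW.
Inflow: F_in = 11.8 × 21.4 = 252.52 mm·m/s
Outflow: F_out = 11.9 × 12.4 = 147.56 mm·m/s
Steady-state rate R = (F_in − F_out)/L = (252.52 − 147.56) / 274000 m = 3.831e-04 mm/s.
R = 3.831e-04 × 3600 = 1.38 mm/hr.
Over 7.4 h: total = 1.38 × 7.4 = 10.212 ≈ 10 mm.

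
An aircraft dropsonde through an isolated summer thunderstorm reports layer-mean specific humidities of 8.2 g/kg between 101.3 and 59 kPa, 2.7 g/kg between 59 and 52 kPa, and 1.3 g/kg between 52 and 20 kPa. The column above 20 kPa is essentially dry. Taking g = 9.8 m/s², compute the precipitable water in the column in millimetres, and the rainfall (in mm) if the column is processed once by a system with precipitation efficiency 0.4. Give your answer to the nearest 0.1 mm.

PW ≈ 41.6 mm; rainfall ≈ 16.6 mm

Precipitable water is the column-integrated vapour mass per unit area: PW = (1/g) Σ q̄ Δp, with q in kg/kg and Δp in Pa (1 kg/m² of water = 1 mm).
Layer 101.3–59 kPa: Δp = 423 hPa = 42300 Pa, q̄ = 0.0082 kg/kg → 0.0082 × 42300 / 9.8 = 35.39 mm
Layer 59–52 kPa: Δp = 70 hPa = 7000 Pa, q̄ = 0.0027 kg/kg → 0.0027 × 7000 / 9.8 = 1.93 mm
Layer 52–20 kPa: Δp = 320 hPa = 32000 Pa, q̄ = 0.0013 kg/kg → 0.0013 × 32000 / 9.8 = 4.24 mm
PW = 35.39 + 1.93 + 4.24 = 41.56 ≈ 41.6 mm.
Rainfall = ε × PW = 0.4 × 41.6 = 16.6 mm.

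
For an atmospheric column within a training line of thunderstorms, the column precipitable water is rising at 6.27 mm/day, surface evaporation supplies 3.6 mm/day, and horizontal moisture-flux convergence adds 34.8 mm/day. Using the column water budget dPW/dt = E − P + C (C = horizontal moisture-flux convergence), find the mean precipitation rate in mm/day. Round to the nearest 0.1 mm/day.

dPW/dt = +6.27 mm/day.
P = E + C − dPW/dt = 3.6 + (34.8) − (+6.27) = 32.1 mm/day.

P ≈ 32.1 mm/day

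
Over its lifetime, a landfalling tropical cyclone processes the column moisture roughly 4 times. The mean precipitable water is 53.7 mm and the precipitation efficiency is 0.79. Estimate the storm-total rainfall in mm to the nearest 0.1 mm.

rainfall ≈ 169.7 mm

Each cycle deposits ε × PW = 0.79 × 53.7 = 42.423 mm.
Over 4 cycles: 4 × 42.423 = 169.7 mm.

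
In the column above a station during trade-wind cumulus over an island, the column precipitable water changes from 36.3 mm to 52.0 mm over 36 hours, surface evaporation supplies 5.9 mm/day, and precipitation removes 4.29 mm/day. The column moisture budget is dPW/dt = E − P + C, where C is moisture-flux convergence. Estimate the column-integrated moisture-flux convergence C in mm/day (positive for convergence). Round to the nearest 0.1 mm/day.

dPW/dt = (52.0 − 36.3) mm / (36/24 day) = +10.467 mm/day.
C = dPW/dt − E + P = (+10.467) − 5.9 + 4.29 = 8.9 mm/day.

C ≈ 8.9 mm/day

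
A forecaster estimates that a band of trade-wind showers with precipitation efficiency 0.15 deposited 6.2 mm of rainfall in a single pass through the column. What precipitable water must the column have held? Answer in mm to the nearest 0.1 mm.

PW = rainfall / ε = 6.2 / 0.15 = 41.3 mm.

PW ≈ 41.3 mm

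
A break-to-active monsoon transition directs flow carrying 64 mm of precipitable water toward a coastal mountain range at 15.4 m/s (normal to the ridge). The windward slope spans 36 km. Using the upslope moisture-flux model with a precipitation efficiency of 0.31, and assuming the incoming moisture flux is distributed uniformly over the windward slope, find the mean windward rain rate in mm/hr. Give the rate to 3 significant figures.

R ≈ 30.6 mm/hr

Incoming column moisture flux per unit ridge length: F = V × PW = 15.4 × 64 = 985.6 mm·m/s.
Spread over the 36 km slope with efficiency ε = 0.31: R = ε·F/W = 0.31 × 985.6 / 36000 m = 8.487e-03 mm/s.
R = 8.487e-03 × 3600 = 30.6 mm/hr.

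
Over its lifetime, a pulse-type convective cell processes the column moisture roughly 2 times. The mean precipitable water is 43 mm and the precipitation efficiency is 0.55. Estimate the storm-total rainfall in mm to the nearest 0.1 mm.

Each cycle deposits ε × PW = 0.55 × 43 = 23.65 mm.
Over 2 cycles: 2 × 23.65 = 47.3 mm.

rainfall ≈ 47.3 mm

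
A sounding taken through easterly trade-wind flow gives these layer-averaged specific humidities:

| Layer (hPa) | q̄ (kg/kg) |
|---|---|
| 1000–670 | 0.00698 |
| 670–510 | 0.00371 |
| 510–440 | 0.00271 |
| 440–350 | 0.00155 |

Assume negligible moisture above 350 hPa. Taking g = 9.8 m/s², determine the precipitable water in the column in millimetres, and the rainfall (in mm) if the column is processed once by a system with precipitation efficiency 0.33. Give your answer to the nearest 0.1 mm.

PW ≈ 32.9 mm; rainfall ≈ 10.9 mm

Precipitable water is the column-integrated vapour mass per unit area: PW = (1/g) Σ q̄ Δp, with q in kg/kg and Δp in Pa (1 kg/m² of water = 1 mm).
Layer 1000–670 hPa: Δp = 330 hPa = 33000 Pa, q̄ = 0.00698 kg/kg → 0.00698 × 33000 / 9.8 = 23.50 mm
Layer 670–510 hPa: Δp = 160 hPa = 16000 Pa, q̄ = 0.00371 kg/kg → 0.00371 × 16000 / 9.8 = 6.06 mm
Layer 510–440 hPa: Δp = 70 hPa = 7000 Pa, q̄ = 0.00271 kg/kg → 0.00271 × 7000 / 9.8 = 1.94 mm
Layer 440–350 hPa: Δp = 90 hPa = 9000 Pa, q̄ = 0.00155 kg/kg → 0.00155 × 9000 / 9.8 = 1.42 mm
PW = 23.50 + 6.06 + 1.94 + 1.42 = 32.92 ≈ 32.9 mm.
Rainfall = ε × PW = 0.33 × 32.9 = 10.9 mm.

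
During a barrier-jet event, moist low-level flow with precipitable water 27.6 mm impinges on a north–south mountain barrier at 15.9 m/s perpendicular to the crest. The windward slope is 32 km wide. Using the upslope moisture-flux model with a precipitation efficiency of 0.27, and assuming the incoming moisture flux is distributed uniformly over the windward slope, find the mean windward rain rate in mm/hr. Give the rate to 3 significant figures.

R ≈ 13.3 mm/hr

Incoming column moisture flux per unit ridge length: F = V × PW = 15.9 × 27.6 = 438.84 mm·m/s.
Spread over the 32 km slope with efficiency ε = 0.27: R = ε·F/W = 0.27 × 438.84 / 32000 m = 3.703e-03 mm/s.
R = 3.703e-03 × 3600 = 13.3 mm/hr.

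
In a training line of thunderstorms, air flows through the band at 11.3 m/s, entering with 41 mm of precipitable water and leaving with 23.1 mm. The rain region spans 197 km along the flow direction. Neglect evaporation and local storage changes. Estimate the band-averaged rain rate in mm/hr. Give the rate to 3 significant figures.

Column moisture flux per unit crosswind length is F = V × PW.
Inflow: F_in = 11.3 × 41 = 463.3 mm·m/s
Outflow: F_out = 11.3 × 23.1 = 261.03 mm·m/s
Steady-state rate R = (F_in − F_out)/L = (463.3 − 261.03) / 197000 m = 1.027e-03 mm/s.
R = 1.027e-03 × 3600 = 3.70 mm/hr.

R ≈ 3.70 mm/hr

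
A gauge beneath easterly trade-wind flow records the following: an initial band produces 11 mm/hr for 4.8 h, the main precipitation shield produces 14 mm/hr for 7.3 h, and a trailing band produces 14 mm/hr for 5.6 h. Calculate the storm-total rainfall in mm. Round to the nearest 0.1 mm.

total ≈ 233.4 mm

Total = Σ Rᵢ Δtᵢ = 11 × 4.8 + 14 × 7.3 + 14 × 5.6
      = 52.8 + 102.2 + 78.4 = 233.4 mm.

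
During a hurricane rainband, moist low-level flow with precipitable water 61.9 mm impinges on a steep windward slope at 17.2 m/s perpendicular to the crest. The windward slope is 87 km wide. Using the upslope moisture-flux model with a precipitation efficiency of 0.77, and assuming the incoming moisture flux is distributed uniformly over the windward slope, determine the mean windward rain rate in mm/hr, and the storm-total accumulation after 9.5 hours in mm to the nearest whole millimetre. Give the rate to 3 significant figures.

Incoming column moisture flux per unit ridge length: F = V × PW = 17.2 × 61.9 = 1064.68 mm·m/s.
Spread over the 87 km slope with efficiency ε = 0.77: R = ε·F/W = 0.77 × 1064.68 / 87000 m = 9.423e-03 mm/s.
R = 9.423e-03 × 3600 = 33.9 mm/hr.
Over 9.5 h: total = 33.9 × 9.5 = 322.05 ≈ 322 mm.

R ≈ 33.9 mm/hr; total ≈ 322 mm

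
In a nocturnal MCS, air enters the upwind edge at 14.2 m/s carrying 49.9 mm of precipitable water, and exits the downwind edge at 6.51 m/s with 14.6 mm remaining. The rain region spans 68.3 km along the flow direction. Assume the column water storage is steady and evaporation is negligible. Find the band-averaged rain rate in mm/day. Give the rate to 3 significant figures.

Column moisture flux per unit crosswind length is F = V × PW.
Inflow: F_in = 14.2 × 49.9 = 708.58 mm·m/s
Outflow: F_out = 6.51 × 14.6 = 95.046 mm·m/s
Steady-state rate R = (F_in − F_out)/L = (708.58 − 95.046) / 68300 m = 8.983e-03 mm/s.
R = 8.983e-03 × 3600 × 24 = 776 mm/day.

R ≈ 776 mm/day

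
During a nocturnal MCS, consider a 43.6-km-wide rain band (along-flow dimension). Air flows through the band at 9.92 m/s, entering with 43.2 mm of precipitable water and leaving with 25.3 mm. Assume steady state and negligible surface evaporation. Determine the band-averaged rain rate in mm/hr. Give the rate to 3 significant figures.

Column moisture flux per unit crosswind length is F = V × PW.
Inflow: F_in = 9.92 × 43.2 = 428.544 mm·m/s
Outflow: F_out = 9.92 × 25.3 = 250.976 mm·m/s
Steady-state rate R = (F_in − F_out)/L = (428.544 − 250.976) / 43600 m = 4.073e-03 mm/s.
R = 4.073e-03 × 3600 = 14.7 mm/hr.

R ≈ 14.7 mm/hr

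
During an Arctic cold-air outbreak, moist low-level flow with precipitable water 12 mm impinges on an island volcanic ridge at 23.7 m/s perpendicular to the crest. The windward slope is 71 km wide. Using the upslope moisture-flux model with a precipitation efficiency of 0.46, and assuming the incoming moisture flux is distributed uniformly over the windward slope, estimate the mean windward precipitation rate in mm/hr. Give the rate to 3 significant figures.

R ≈ 6.63 mm/hr

Incoming column moisture flux per unit ridge length: F = V × PW = 23.7 × 12 = 284.4 mm·m/s.
Spread over the 71 km slope with efficiency ε = 0.46: R = ε·F/W = 0.46 × 284.4 / 71000 m = 1.843e-03 mm/s.
R = 1.843e-03 × 3600 = 6.63 mm/hr.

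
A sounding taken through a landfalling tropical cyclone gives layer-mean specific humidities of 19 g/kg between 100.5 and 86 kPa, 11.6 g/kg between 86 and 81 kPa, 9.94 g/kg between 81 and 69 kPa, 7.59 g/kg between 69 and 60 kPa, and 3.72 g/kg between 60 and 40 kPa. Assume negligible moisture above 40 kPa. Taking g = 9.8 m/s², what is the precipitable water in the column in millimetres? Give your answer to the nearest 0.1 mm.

Precipitable water is the column-integrated vapour mass per unit area: PW = (1/g) Σ q̄ Δp, with q in kg/kg and Δp in Pa (1 kg/m² of water = 1 mm).
Layer 100.5–86 kPa: Δp = 145 hPa = 14500 Pa, q̄ = 0.019 kg/kg → 0.019 × 14500 / 9.8 = 28.11 mm
Layer 86–81 kPa: Δp = 50 hPa = 5000 Pa, q̄ = 0.0116 kg/kg → 0.0116 × 5000 / 9.8 = 5.92 mm
Layer 81–69 kPa: Δp = 120 hPa = 12000 Pa, q̄ = 0.00994 kg/kg → 0.00994 × 12000 / 9.8 = 12.17 mm
Layer 69–60 kPa: Δp = 90 hPa = 9000 Pa, q̄ = 0.00759 kg/kg → 0.00759 × 9000 / 9.8 = 6.97 mm
Layer 60–40 kPa: Δp = 200 hPa = 20000 Pa, q̄ = 0.00372 kg/kg → 0.00372 × 20000 / 9.8 = 7.59 mm
PW = 28.11 + 5.92 + 12.17 + 6.97 + 7.59 = 60.76 ≈ 60.8 mm.

PW ≈ 60.8 mm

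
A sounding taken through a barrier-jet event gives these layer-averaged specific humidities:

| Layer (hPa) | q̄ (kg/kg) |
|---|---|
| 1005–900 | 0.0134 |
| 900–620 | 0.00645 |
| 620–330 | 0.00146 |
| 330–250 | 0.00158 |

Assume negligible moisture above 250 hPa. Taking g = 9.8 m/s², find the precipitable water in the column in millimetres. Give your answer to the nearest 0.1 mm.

PW ≈ 38.4 mm

Precipitable water is the column-integrated vapour mass per unit area: PW = (1/g) Σ q̄ Δp, with q in kg/kg and Δp in Pa (1 kg/m² of water = 1 mm).
Layer 1005–900 hPa: Δp = 105 hPa = 10500 Pa, q̄ = 0.0134 kg/kg → 0.0134 × 10500 / 9.8 = 14.36 mm
Layer 900–620 hPa: Δp = 280 hPa = 28000 Pa, q̄ = 0.00645 kg/kg → 0.00645 × 28000 / 9.8 = 18.43 mm
Layer 620–330 hPa: Δp = 290 hPa = 29000 Pa, q̄ = 0.00146 kg/kg → 0.00146 × 29000 / 9.8 = 4.32 mm
Layer 330–250 hPa: Δp = 80 hPa = 8000 Pa, q̄ = 0.00158 kg/kg → 0.00158 × 8000 / 9.8 = 1.29 mm
PW = 14.36 + 18.43 + 4.32 + 1.29 = 38.40 ≈ 38.4 mm.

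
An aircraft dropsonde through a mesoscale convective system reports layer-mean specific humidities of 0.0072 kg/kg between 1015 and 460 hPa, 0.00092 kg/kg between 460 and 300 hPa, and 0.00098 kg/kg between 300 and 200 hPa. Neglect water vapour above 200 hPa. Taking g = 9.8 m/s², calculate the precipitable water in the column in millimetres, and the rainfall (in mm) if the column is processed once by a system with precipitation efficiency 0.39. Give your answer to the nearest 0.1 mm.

Precipitable water is the column-integrated vapour mass per unit area: PW = (1/g) Σ q̄ Δp, with q in kg/kg and Δp in Pa (1 kg/m² of water = 1 mm).
Layer 1015–460 hPa: Δp = 555 hPa = 55500 Pa, q̄ = 0.0072 kg/kg → 0.0072 × 55500 / 9.8 = 40.78 mm
Layer 460–300 hPa: Δp = 160 hPa = 16000 Pa, q̄ = 0.00092 kg/kg → 0.00092 × 16000 / 9.8 = 1.50 mm
Layer 300–200 hPa: Δp = 100 hPa = 10000 Pa, q̄ = 0.00098 kg/kg → 0.00098 × 10000 / 9.8 = 1.00 mm
PW = 40.78 + 1.50 + 1.00 = 43.28 ≈ 43.3 mm.
Rainfall = ε × PW = 0.39 × 43.3 = 16.9 mm.

PW ≈ 43.3 mm; rainfall ≈ 16.9 mm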